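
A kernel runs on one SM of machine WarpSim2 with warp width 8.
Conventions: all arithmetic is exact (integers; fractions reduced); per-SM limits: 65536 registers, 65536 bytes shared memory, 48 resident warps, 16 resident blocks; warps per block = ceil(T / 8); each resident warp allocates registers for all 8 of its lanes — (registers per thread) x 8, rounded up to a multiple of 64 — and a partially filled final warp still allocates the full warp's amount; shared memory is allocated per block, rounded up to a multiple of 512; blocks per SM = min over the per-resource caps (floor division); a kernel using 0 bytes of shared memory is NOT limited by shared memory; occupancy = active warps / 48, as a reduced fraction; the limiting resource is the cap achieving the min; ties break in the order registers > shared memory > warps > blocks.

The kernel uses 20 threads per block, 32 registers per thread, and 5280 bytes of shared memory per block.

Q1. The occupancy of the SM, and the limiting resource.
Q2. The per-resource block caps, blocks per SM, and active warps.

Answer: occupancy 11/16, limited by shared memory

registers: 85 blocks
shared memory: 11 blocks
warps: 16 blocks
blocks: 16 blocks

Answer: 11 blocks, 33 active warps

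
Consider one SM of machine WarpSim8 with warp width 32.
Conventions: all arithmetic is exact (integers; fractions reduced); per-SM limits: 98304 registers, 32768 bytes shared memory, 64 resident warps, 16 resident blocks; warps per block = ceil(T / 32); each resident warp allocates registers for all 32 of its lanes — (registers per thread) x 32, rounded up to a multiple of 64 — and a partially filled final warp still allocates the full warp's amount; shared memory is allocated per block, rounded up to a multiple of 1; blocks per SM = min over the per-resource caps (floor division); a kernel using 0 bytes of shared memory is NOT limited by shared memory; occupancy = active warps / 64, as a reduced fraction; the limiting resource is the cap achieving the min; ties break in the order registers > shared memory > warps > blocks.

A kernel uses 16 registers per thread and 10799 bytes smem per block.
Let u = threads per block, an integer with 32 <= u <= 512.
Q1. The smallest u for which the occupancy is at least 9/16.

Answer: u = 353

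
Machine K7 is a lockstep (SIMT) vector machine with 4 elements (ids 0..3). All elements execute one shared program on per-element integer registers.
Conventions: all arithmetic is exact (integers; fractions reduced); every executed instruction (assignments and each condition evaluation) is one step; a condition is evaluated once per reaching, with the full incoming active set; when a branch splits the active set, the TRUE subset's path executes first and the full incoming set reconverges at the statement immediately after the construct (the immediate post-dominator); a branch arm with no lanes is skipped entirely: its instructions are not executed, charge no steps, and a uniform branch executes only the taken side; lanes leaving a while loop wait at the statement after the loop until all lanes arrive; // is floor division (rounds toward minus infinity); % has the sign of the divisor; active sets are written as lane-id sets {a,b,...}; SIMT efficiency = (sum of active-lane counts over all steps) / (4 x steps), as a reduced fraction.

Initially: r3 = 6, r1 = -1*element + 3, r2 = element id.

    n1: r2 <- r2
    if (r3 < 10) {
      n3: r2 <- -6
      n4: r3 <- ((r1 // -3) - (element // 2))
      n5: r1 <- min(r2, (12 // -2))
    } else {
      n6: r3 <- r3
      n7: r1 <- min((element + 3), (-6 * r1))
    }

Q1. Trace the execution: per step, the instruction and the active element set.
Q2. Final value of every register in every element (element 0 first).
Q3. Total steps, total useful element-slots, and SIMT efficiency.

step 0: r2 <- r2                     {0,1,2,3}
step 1: eval (r3 < 10)               {0,1,2,3}
step 2: r2 <- -6                     {0,1,2,3}
step 3: r3 <- ((r1 // -3) - (element // 2)) {0,1,2,3}
step 4: r1 <- min(r2, (12 // -2))    {0,1,2,3}

Answer: 5 steps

r3: -1,-1,-2,-1
r1: -6,-6,-6,-6
r2: -6,-6,-6,-6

steps = 5; useful = 20; efficiency = 20/20 = 1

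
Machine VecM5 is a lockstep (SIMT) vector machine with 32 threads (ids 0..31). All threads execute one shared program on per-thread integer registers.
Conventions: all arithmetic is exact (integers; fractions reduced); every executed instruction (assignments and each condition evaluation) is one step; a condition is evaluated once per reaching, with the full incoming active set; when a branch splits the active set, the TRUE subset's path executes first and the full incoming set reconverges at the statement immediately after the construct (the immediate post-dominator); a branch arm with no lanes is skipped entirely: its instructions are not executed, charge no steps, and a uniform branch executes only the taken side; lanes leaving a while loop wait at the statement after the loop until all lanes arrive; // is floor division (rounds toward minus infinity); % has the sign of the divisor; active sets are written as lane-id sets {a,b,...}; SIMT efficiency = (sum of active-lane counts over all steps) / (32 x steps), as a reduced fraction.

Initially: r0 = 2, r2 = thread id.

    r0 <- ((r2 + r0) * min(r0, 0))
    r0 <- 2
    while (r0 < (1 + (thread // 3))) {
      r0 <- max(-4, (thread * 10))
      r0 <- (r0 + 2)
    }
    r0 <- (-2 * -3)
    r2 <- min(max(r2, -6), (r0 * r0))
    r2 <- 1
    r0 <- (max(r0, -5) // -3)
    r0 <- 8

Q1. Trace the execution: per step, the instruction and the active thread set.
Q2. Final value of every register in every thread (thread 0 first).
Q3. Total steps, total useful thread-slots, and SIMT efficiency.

step 0: r0 <- ((r2 + r0) * min(r0, 0)) {0,1,2,3,4,5,6,7,8,9,10,11,12,13,14,15,16,17,18,19,20,21,22,23,24,25,26,27,28,29,30,31}
step 1: r0 <- 2                      {0,1,2,3,4,5,6,7,8,9,10,11,12,13,14,15,16,17,18,19,20,21,22,23,24,25,26,27,28,29,30,31}
step 2: eval (r0 < (1 + (thread // 3))) {0,1,2,3,4,5,6,7,8,9,10,11,12,13,14,15,16,17,18,19,20,21,22,23,24,25,26,27,28,29,30,31}
step 3: r0 <- max(-4, (thread * 10)) {6,7,8,9,10,11,12,13,14,15,16,17,18,19,20,21,22,23,24,25,26,27,28,29,30,31}
step 4: r0 <- (r0 + 2)               {6,7,8,9,10,11,12,13,14,15,16,17,18,19,20,21,22,23,24,25,26,27,28,29,30,31}
step 5: eval (r0 < (1 + (thread // 3))) {6,7,8,9,10,11,12,13,14,15,16,17,18,19,20,21,22,23,24,25,26,27,28,29,30,31}
step 6: r0 <- (-2 * -3)              {0,1,2,3,4,5,6,7,8,9,10,11,12,13,14,15,16,17,18,19,20,21,22,23,24,25,26,27,28,29,30,31}
step 7: r2 <- min(max(r2, -6), (r0 * r0)) {0,1,2,3,4,5,6,7,8,9,10,11,12,13,14,15,16,17,18,19,20,21,22,23,24,25,26,27,28,29,30,31}
step 8: r2 <- 1                      {0,1,2,3,4,5,6,7,8,9,10,11,12,13,14,15,16,17,18,19,20,21,22,23,24,25,26,27,28,29,30,31}
step 9: r0 <- (max(r0, -5) // -3)    {0,1,2,3,4,5,6,7,8,9,10,11,12,13,14,15,16,17,18,19,20,21,22,23,24,25,26,27,28,29,30,31}
step 10: r0 <- 8                      {0,1,2,3,4,5,6,7,8,9,10,11,12,13,14,15,16,17,18,19,20,21,22,23,24,25,26,27,28,29,30,31}

Answer: 11 steps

r0: 8,8,8,8,8,8,8,8,8,8,8,8,8,8,8,8,8,8,8,8,8,8,8,8,8,8,8,8,8,8,8,8
r2: 1,1,1,1,1,1,1,1,1,1,1,1,1,1,1,1,1,1,1,1,1,1,1,1,1,1,1,1,1,1,1,1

steps = 11; useful = 334; efficiency = 334/352 = 167/176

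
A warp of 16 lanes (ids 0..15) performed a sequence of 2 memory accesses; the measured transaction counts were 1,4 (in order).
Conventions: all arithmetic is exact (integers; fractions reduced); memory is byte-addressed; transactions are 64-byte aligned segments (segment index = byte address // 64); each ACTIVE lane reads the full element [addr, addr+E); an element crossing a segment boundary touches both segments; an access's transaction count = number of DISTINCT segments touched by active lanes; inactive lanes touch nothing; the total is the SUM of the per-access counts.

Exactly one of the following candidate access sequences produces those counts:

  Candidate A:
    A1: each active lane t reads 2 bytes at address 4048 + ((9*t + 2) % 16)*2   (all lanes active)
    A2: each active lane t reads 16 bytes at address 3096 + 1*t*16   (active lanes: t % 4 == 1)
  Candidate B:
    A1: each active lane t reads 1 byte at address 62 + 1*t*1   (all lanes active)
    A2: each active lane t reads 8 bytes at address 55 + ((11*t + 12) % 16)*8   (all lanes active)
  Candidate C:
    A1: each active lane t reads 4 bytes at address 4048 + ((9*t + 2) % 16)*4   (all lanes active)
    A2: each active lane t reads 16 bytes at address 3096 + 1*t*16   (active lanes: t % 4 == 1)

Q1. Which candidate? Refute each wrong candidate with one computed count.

B: A1 gives 2 transactions, not 1
C: A1 gives 2 transactions, not 1
A: all counts match (1,4)

Answer: A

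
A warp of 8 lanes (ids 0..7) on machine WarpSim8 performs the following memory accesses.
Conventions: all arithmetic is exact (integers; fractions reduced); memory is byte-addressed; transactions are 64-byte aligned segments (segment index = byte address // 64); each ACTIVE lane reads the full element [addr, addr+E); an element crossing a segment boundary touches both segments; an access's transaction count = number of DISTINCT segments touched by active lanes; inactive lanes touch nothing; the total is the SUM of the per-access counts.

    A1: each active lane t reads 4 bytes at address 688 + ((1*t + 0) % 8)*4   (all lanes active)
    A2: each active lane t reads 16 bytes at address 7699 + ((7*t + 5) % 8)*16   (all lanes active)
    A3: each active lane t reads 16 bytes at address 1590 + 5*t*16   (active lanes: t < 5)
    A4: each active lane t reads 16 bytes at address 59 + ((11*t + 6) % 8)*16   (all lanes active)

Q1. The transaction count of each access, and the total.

A1: 2 transactions
A2: 3 transactions
A3: 7 transactions
A4: 3 transactions

Answer: 2,3,7,3; total 15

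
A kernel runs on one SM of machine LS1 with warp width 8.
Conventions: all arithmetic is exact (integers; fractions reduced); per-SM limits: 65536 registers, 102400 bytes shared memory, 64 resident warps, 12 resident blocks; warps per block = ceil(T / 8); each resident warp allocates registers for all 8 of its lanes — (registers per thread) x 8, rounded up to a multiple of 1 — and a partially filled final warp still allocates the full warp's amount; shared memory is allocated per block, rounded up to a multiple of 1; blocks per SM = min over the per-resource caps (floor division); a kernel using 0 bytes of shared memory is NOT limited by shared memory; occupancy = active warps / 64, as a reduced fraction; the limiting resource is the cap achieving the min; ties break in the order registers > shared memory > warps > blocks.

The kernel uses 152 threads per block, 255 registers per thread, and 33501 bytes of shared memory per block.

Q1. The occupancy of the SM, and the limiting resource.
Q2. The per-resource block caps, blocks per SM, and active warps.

Answer: occupancy 19/64, limited by registers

registers: 1 block
shared memory: 3 blocks
warps: 3 blocks
blocks: 12 blocks

Answer: 1 block, 19 active warps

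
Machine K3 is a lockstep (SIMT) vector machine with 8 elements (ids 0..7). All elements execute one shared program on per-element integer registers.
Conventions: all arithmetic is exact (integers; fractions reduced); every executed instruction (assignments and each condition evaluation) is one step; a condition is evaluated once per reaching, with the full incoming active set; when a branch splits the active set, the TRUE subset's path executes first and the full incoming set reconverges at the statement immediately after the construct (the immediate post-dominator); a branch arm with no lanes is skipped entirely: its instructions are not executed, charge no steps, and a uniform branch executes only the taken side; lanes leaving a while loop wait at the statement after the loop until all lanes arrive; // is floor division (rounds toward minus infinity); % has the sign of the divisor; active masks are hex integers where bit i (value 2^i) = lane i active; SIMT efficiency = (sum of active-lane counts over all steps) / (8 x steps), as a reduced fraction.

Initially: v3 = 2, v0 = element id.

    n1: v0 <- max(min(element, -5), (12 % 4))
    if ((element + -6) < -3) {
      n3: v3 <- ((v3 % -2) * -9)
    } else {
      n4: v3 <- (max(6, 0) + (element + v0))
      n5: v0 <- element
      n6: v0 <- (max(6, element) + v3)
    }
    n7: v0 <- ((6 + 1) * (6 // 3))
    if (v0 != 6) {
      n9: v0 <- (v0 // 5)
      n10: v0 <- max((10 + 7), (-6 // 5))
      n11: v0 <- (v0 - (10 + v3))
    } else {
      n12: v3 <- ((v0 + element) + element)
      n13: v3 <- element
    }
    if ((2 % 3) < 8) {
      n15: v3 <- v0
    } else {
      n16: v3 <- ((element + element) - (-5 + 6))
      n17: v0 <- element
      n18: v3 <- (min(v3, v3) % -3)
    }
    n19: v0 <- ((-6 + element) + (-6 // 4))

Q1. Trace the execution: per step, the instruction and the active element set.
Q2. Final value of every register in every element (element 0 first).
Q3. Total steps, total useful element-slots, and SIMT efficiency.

step 0: v0 <- max(min(element, -5), (12 % 4)) 0xff
step 1: eval ((element + -6) < -3)   0xff
step 2: v3 <- ((v3 % -2) * -9)       0x07
step 3: v3 <- (max(6, 0) + (element + v0)) 0xf8
step 4: v0 <- element                0xf8
step 5: v0 <- (max(6, element) + v3) 0xf8
step 6: v0 <- ((6 + 1) * (6 // 3))   0xff
step 7: eval (v0 != 6)               0xff
step 8: v0 <- (v0 // 5)              0xff
step 9: v0 <- max((10 + 7), (-6 // 5)) 0xff
step 10: v0 <- (v0 - (10 + v3))       0xff
step 11: eval ((2 % 3) < 8)           0xff
step 12: v3 <- v0                     0xff
step 13: v0 <- ((-6 + element) + (-6 // 4)) 0xff

Answer: 14 steps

v3: 7,7,7,-2,-3,-4,-5,-6
v0: -8,-7,-6,-5,-4,-3,-2,-1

steps = 14; useful = 98; efficiency = 98/112 = 7/8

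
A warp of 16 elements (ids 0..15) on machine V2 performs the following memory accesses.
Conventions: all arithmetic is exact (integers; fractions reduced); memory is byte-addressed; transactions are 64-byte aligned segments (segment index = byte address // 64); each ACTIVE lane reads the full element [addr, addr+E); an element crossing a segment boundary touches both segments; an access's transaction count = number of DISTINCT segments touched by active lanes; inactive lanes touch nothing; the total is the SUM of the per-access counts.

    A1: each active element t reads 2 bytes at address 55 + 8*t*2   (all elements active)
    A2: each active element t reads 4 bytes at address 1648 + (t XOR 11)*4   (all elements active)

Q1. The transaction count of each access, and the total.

A1: 5 transactions
A2: 2 transactions

Answer: 5,2; total 7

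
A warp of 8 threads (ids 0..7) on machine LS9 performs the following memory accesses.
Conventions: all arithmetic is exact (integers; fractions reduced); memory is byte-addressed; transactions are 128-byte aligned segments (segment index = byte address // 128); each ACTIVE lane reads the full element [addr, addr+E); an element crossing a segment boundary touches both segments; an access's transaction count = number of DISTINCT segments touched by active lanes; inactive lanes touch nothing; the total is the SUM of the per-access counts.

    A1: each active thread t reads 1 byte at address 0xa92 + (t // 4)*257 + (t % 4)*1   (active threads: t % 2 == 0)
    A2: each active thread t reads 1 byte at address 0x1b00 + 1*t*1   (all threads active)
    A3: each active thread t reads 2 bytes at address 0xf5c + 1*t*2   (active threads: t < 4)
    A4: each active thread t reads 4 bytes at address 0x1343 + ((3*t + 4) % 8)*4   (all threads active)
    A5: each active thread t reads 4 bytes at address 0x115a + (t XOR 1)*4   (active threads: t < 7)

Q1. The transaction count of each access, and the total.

A1: 2 transactions
A2: 1 transaction
A3: 1 transaction
A4: 1 transaction
A5: 1 transaction

Answer: 2,1,1,1,1; total 6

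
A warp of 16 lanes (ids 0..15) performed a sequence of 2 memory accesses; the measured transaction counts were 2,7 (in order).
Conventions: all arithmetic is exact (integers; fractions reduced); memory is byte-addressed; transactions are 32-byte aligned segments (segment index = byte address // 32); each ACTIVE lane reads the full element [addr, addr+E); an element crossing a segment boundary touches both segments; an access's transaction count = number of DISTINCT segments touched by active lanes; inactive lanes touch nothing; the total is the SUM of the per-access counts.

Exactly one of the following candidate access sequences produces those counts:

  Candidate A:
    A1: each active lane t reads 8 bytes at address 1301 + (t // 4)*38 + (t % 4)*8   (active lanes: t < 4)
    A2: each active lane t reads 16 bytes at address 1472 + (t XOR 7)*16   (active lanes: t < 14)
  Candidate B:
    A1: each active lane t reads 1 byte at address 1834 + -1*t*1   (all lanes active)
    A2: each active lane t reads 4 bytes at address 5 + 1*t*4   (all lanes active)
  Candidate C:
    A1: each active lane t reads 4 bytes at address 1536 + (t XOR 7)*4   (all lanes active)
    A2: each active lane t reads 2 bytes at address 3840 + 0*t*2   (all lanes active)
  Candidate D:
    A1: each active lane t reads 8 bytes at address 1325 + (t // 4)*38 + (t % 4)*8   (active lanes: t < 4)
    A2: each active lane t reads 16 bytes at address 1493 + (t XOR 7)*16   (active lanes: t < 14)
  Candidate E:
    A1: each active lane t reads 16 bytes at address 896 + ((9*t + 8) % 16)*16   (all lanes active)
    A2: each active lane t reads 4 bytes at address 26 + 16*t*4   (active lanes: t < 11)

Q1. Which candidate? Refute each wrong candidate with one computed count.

B: A2 gives 3 transactions, not 7
C: A2 gives 1 transaction, not 7
D: A2 gives 9 transactions, not 7
E: A1 gives 8 transactions, not 2
A: all counts match (2,7)

Answer: A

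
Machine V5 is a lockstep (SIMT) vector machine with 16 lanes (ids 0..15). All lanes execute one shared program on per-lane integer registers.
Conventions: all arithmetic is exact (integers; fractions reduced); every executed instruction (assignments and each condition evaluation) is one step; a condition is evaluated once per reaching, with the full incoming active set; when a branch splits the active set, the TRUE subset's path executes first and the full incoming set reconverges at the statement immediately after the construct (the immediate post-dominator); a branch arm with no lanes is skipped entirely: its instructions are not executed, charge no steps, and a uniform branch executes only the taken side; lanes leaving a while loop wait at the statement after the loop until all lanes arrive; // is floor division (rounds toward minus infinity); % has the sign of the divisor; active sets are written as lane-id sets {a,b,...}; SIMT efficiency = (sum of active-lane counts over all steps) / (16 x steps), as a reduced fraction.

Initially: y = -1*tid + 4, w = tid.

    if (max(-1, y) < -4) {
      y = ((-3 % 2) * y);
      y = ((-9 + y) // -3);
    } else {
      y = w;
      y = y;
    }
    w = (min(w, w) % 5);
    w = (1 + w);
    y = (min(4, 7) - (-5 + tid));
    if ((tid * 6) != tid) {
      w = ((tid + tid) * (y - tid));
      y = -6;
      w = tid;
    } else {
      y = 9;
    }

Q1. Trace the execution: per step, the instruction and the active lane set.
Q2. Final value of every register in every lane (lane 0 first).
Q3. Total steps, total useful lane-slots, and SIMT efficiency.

step 0: eval (max(-1, y) < -4)       {0,1,2,3,4,5,6,7,8,9,10,11,12,13,14,15}
step 1: y <- w                       {0,1,2,3,4,5,6,7,8,9,10,11,12,13,14,15}
step 2: y <- y                       {0,1,2,3,4,5,6,7,8,9,10,11,12,13,14,15}
step 3: w <- (min(w, w) % 5)         {0,1,2,3,4,5,6,7,8,9,10,11,12,13,14,15}
step 4: w <- (1 + w)                 {0,1,2,3,4,5,6,7,8,9,10,11,12,13,14,15}
step 5: y <- (min(4, 7) - (-5 + tid)) {0,1,2,3,4,5,6,7,8,9,10,11,12,13,14,15}
step 6: eval ((tid * 6) != tid)      {0,1,2,3,4,5,6,7,8,9,10,11,12,13,14,15}
step 7: w <- ((tid + tid) * (y - tid)) {1,2,3,4,5,6,7,8,9,10,11,12,13,14,15}
step 8: y <- -6                      {1,2,3,4,5,6,7,8,9,10,11,12,13,14,15}
step 9: w <- tid                     {1,2,3,4,5,6,7,8,9,10,11,12,13,14,15}
step 10: y <- 9                       {0}

Answer: 11 steps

y: 9,-6,-6,-6,-6,-6,-6,-6,-6,-6,-6,-6,-6,-6,-6,-6
w: 1,1,2,3,4,5,6,7,8,9,10,11,12,13,14,15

steps = 11; useful = 158; efficiency = 158/176 = 79/88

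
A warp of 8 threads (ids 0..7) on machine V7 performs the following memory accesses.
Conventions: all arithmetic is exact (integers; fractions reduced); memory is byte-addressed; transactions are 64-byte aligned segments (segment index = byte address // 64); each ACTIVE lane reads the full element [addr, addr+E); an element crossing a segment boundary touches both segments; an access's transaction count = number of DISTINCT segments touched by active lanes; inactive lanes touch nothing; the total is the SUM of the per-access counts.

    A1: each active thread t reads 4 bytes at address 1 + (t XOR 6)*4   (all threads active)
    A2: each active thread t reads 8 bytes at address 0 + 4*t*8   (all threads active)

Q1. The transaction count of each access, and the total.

A1: 1 transaction
A2: 4 transactions

Answer: 1,4; total 5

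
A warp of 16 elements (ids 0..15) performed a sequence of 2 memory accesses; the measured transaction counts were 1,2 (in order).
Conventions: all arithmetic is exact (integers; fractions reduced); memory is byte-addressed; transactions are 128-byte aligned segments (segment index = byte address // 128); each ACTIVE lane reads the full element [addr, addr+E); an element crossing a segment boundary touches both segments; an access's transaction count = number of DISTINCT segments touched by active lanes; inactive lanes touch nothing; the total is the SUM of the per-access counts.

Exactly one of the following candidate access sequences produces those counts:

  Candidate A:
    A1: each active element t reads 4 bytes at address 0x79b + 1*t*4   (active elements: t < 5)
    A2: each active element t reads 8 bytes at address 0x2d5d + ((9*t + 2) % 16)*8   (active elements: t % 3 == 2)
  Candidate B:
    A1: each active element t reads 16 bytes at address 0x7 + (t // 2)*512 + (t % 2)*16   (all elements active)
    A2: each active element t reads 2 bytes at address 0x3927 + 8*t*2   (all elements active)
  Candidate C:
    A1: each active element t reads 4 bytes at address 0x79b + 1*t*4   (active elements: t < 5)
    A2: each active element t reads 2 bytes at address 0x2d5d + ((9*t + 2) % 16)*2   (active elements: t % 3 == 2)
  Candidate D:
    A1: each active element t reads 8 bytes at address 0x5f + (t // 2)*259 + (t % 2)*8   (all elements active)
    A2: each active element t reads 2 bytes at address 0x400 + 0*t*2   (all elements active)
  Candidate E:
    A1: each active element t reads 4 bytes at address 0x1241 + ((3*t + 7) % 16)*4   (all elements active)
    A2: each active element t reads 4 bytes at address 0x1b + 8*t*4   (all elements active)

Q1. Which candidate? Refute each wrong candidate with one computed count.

B: A1 gives 8 transactions, not 1
C: A2 gives 1 transaction, not 2
D: A1 gives 10 transactions, not 1
E: A1 gives 2 transactions, not 1
A: all counts match (1,2)

Answer: A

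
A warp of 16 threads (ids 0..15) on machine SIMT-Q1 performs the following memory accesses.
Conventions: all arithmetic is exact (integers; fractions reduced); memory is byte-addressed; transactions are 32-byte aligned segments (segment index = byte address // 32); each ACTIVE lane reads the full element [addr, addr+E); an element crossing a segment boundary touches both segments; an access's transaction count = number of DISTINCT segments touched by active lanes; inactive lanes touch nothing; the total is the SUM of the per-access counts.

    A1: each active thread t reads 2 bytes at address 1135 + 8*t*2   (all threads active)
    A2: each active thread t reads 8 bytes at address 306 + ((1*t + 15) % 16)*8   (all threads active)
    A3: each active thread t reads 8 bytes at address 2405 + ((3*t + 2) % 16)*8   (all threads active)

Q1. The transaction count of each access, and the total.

A1: 9 transactions
A2: 5 transactions
A3: 5 transactions

Answer: 9,5,5; total 19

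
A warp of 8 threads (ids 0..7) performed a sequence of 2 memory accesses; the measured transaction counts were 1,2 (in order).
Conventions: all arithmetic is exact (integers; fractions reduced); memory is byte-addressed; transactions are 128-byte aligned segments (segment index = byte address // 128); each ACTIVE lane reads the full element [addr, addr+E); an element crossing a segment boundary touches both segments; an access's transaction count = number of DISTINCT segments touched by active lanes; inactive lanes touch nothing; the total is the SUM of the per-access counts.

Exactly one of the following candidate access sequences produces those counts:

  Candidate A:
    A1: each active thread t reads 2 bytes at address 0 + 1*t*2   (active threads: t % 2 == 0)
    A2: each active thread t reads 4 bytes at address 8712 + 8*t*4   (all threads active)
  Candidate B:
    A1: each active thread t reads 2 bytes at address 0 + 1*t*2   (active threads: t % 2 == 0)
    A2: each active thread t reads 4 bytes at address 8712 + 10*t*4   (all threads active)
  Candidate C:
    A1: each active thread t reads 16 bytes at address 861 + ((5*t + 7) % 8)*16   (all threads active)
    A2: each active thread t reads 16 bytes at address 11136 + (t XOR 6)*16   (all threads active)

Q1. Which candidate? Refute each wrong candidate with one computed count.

B: A2 gives 3 transactions, not 2
C: A1 gives 2 transactions, not 1
A: all counts match (1,2)

Answer: A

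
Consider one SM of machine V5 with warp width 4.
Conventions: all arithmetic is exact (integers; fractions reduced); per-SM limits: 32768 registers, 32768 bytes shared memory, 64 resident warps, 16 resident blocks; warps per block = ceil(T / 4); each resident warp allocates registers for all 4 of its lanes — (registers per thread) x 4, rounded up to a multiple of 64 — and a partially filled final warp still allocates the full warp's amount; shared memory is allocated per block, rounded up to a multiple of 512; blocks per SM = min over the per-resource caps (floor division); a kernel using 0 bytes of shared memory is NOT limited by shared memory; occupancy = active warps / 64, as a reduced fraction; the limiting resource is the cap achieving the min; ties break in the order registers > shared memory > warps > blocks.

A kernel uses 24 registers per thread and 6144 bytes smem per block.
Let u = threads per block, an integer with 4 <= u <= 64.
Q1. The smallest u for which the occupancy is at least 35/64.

Answer: u = 25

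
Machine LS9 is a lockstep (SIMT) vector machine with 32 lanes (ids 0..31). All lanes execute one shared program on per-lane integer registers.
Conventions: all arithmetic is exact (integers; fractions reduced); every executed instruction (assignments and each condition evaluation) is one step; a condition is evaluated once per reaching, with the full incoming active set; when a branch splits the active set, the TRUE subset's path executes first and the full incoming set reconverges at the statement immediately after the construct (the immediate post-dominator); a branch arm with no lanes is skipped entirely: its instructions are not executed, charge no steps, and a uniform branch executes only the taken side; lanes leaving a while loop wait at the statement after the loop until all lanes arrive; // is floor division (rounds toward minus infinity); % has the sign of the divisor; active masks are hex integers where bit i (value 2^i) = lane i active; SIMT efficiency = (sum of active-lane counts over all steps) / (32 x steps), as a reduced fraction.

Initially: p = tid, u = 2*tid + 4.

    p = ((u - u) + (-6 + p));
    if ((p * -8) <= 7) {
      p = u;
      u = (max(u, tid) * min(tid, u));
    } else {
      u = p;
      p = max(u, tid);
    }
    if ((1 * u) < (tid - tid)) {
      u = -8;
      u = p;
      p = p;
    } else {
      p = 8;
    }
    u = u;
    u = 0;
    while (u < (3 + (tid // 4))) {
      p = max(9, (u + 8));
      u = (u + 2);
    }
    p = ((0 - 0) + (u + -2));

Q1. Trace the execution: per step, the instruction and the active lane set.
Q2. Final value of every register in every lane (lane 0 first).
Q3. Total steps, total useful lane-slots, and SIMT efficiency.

step 0: p <- ((u - u) + (-6 + p))    0xffffffff
step 1: eval ((p * -8) <= 7)         0xffffffff
step 2: p <- u                       0xffffffc0
step 3: u <- (max(u, tid) * min(tid, u)) 0xffffffc0
step 4: u <- p                       0x0000003f
step 5: p <- max(u, tid)             0x0000003f
step 6: eval ((1 * u) < (tid - tid)) 0xffffffff
step 7: u <- -8                      0x0000003f
step 8: u <- p                       0x0000003f
step 9: p <- p                       0x0000003f
step 10: p <- 8                       0xffffffc0
step 11: u <- u                       0xffffffff
step 12: u <- 0                       0xffffffff
step 13: eval (u < (3 + (tid // 4)))  0xffffffff
step 14: p <- max(9, (u + 8))         0xffffffff
step 15: u <- (u + 2)                 0xffffffff
step 16: eval (u < (3 + (tid // 4)))  0xffffffff
step 17: p <- max(9, (u + 8))         0xffffffff
step 18: u <- (u + 2)                 0xffffffff
step 19: eval (u < (3 + (tid // 4)))  0xffffffff
step 20: p <- max(9, (u + 8))         0xffffff00
step 21: u <- (u + 2)                 0xffffff00
step 22: eval (u < (3 + (tid // 4)))  0xffffff00
step 23: p <- max(9, (u + 8))         0xffff0000
step 24: u <- (u + 2)                 0xffff0000
step 25: eval (u < (3 + (tid // 4)))  0xffff0000
step 26: p <- max(9, (u + 8))         0xff000000
step 27: u <- (u + 2)                 0xff000000
step 28: eval (u < (3 + (tid // 4)))  0xff000000
step 29: p <- ((0 - 0) + (u + -2))    0xffffffff

Answer: 30 steps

p: 2,2,2,2,2,2,2,2,4,4,4,4,4,4,4,4,6,6,6,6,6,6,6,6,8,8,8,8,8,8,8,8
u: 4,4,4,4,4,4,4,4,6,6,6,6,6,6,6,6,8,8,8,8,8,8,8,8,10,10,10,10,10,10,10,10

steps = 30; useful = 668; efficiency = 668/960 = 167/240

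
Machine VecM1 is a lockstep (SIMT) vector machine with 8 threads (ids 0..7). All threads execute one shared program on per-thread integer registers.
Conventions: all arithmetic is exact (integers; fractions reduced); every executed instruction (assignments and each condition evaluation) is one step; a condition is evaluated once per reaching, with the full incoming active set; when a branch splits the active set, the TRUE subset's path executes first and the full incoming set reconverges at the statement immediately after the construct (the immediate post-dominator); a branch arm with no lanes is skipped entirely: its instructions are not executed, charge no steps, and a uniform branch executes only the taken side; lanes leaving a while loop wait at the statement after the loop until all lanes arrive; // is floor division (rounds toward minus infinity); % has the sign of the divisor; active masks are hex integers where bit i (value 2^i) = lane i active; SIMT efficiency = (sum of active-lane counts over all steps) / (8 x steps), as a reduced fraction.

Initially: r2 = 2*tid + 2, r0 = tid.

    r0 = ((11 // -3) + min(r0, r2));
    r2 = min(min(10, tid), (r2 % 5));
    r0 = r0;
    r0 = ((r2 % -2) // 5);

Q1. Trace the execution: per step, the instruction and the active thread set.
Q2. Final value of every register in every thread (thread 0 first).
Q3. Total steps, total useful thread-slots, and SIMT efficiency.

step 0: r0 <- ((11 // -3) + min(r0, r2)) 0xff
step 1: r2 <- min(min(10, tid), (r2 % 5)) 0xff
step 2: r0 <- r0                     0xff
step 3: r0 <- ((r2 % -2) // 5)       0xff

Answer: 4 steps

r2: 0,1,1,3,0,2,4,1
r0: 0,-1,-1,-1,0,0,0,-1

steps = 4; useful = 32; efficiency = 32/32 = 1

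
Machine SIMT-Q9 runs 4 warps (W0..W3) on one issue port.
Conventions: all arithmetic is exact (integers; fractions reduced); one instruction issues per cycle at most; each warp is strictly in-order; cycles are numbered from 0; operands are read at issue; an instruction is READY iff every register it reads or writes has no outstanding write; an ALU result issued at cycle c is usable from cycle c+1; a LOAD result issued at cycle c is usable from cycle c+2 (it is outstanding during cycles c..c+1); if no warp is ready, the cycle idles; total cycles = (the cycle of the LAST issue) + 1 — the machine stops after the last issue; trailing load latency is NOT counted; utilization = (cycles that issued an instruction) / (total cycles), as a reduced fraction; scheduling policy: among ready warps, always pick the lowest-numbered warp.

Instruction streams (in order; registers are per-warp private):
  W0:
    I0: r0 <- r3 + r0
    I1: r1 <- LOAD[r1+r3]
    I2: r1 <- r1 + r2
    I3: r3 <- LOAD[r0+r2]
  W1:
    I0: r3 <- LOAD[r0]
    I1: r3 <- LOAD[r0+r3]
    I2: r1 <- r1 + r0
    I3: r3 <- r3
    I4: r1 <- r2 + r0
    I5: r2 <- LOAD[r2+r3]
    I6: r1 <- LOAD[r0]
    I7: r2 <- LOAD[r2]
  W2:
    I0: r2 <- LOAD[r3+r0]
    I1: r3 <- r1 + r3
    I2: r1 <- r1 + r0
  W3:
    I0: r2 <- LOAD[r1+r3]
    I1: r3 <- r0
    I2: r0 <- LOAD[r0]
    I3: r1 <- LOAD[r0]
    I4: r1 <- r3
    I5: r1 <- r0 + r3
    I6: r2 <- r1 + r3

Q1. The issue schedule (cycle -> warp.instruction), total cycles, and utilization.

cycle 0: W0.I0
cycle 1: W0.I1
cycle 2: W1.I0
cycle 3: W0.I2
cycle 4: W0.I3
cycle 5: W1.I1
cycle 6: W1.I2
cycle 7: W1.I3
cycle 8: W1.I4
cycle 9: W1.I5
cycle 10: W1.I6
cycle 11: W1.I7
cycle 12: W2.I0
cycle 13: W2.I1
cycle 14: W2.I2
cycle 15: W3.I0
cycle 16: W3.I1
cycle 17: W3.I2
cycle 18: idle
cycle 19: W3.I3
cycle 20: idle
cycle 21: W3.I4
cycle 22: W3.I5
cycle 23: W3.I6

Answer: 24 cycles, utilization 11/12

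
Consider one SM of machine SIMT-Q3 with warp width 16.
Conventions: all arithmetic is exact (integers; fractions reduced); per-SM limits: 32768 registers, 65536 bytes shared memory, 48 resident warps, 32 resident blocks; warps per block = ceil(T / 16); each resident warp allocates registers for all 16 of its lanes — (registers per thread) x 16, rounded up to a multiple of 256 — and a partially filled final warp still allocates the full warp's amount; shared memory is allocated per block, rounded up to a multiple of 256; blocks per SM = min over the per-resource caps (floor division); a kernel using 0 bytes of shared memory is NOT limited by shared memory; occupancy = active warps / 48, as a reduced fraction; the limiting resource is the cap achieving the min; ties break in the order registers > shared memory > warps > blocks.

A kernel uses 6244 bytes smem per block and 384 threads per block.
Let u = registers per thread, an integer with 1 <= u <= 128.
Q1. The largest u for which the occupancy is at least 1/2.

Answer: u = 80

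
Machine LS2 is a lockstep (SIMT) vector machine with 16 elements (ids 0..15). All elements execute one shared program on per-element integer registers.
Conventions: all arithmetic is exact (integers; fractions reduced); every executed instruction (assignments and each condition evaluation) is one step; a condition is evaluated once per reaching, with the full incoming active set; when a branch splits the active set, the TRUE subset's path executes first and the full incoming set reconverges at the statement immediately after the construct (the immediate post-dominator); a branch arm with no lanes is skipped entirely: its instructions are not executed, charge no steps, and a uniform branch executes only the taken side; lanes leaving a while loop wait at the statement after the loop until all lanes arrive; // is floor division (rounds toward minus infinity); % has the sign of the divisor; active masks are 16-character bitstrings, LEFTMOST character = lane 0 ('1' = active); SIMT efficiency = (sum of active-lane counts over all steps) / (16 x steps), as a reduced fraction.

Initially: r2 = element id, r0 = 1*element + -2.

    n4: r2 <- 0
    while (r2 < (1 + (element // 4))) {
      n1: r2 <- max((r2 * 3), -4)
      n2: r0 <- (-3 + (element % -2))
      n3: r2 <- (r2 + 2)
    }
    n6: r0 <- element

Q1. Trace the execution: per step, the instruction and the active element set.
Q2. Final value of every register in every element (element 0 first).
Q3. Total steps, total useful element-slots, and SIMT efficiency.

step 0: r2 <- 0                      1111111111111111
step 1: eval (r2 < (1 + (element // 4))) 1111111111111111
step 2: r2 <- max((r2 * 3), -4)      1111111111111111
step 3: r0 <- (-3 + (element % -2))  1111111111111111
step 4: r2 <- (r2 + 2)               1111111111111111
step 5: eval (r2 < (1 + (element // 4))) 1111111111111111
step 6: r2 <- max((r2 * 3), -4)      0000000011111111
step 7: r0 <- (-3 + (element % -2))  0000000011111111
step 8: r2 <- (r2 + 2)               0000000011111111
step 9: eval (r2 < (1 + (element // 4))) 0000000011111111
step 10: r0 <- element                1111111111111111

Answer: 11 steps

r2: 2,2,2,2,2,2,2,2,8,8,8,8,8,8,8,8
r0: 0,1,2,3,4,5,6,7,8,9,10,11,12,13,14,15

steps = 11; useful = 144; efficiency = 144/176 = 9/11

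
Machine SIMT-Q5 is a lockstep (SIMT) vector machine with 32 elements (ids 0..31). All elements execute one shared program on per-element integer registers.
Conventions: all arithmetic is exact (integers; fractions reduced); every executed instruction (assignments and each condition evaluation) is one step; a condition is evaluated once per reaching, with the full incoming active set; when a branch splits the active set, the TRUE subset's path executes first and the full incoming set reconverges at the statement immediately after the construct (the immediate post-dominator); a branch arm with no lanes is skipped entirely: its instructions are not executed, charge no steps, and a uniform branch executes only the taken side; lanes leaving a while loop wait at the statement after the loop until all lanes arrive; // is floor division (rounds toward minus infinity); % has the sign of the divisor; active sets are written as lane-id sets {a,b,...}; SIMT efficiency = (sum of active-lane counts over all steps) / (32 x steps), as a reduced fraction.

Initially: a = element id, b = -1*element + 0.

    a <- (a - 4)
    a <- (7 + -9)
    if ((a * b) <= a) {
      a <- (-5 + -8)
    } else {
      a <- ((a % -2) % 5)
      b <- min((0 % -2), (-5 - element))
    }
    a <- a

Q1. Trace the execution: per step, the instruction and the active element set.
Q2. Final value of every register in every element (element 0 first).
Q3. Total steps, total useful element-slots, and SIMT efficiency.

step 0: a <- (a - 4)                 {0,1,2,3,4,5,6,7,8,9,10,11,12,13,14,15,16,17,18,19,20,21,22,23,24,25,26,27,28,29,30,31}
step 1: a <- (7 + -9)                {0,1,2,3,4,5,6,7,8,9,10,11,12,13,14,15,16,17,18,19,20,21,22,23,24,25,26,27,28,29,30,31}
step 2: eval ((a * b) <= a)          {0,1,2,3,4,5,6,7,8,9,10,11,12,13,14,15,16,17,18,19,20,21,22,23,24,25,26,27,28,29,30,31}
step 3: a <- ((a % -2) % 5)          {0,1,2,3,4,5,6,7,8,9,10,11,12,13,14,15,16,17,18,19,20,21,22,23,24,25,26,27,28,29,30,31}
step 4: b <- min((0 % -2), (-5 - element)) {0,1,2,3,4,5,6,7,8,9,10,11,12,13,14,15,16,17,18,19,20,21,22,23,24,25,26,27,28,29,30,31}
step 5: a <- a                       {0,1,2,3,4,5,6,7,8,9,10,11,12,13,14,15,16,17,18,19,20,21,22,23,24,25,26,27,28,29,30,31}

Answer: 6 steps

a: 0,0,0,0,0,0,0,0,0,0,0,0,0,0,0,0,0,0,0,0,0,0,0,0,0,0,0,0,0,0,0,0
b: -5,-6,-7,-8,-9,-10,-11,-12,-13,-14,-15,-16,-17,-18,-19,-20,-21,-22,-23,-24,-25,-26,-27,-28,-29,-30,-31,-32,-33,-34,-35,-36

steps = 6; useful = 192; efficiency = 192/192 = 1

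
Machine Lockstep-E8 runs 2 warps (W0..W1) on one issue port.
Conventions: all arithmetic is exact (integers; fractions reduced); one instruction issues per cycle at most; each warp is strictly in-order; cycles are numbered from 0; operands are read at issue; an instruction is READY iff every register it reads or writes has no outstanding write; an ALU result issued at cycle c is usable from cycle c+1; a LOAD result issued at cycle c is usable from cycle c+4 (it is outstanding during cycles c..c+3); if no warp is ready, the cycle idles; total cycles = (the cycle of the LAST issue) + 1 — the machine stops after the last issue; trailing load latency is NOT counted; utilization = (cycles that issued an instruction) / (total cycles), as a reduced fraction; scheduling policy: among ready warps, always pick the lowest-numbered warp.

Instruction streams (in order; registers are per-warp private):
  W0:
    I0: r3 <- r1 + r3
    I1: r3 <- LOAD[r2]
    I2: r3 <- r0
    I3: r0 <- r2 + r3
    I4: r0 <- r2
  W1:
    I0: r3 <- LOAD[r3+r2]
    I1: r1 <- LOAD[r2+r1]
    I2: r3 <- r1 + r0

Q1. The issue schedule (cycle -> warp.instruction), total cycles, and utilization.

cycle 0: W0.I0
cycle 1: W0.I1
cycle 2: W1.I0
cycle 3: W1.I1
cycle 4: idle
cycle 5: W0.I2
cycle 6: W0.I3
cycle 7: W0.I4
cycle 8: W1.I2

Answer: 9 cycles, utilization 8/9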